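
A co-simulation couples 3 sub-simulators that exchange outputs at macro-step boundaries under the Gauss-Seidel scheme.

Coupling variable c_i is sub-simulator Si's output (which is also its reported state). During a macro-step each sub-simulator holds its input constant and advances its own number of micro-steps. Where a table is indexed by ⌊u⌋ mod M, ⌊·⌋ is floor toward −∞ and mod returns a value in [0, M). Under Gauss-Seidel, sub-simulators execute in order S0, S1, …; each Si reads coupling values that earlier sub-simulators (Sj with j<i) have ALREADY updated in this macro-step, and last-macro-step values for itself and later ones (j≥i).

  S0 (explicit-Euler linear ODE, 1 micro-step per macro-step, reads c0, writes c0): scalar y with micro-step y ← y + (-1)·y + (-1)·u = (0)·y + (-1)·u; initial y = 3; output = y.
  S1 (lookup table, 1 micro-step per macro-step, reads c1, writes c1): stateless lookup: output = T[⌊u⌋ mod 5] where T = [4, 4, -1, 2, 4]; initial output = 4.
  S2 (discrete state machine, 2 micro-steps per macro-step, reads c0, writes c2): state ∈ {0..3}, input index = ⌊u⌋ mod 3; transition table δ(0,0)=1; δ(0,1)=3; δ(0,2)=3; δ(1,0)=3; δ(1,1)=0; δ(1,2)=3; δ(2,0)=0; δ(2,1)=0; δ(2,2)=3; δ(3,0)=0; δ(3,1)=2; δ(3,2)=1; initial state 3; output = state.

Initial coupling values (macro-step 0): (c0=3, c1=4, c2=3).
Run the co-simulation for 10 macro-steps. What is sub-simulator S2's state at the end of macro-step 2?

macro 1: S0 reads c0=3 → after 1×micro: -3; S1 reads c1=4 → after 1×micro: 4; S2 reads c0=-3 → after 2×micro: 1 ⇒ (c0=-3, c1=4, c2=1)
macro 2: S0 reads c0=-3 → after 1×micro: 3; S1 reads c1=4 → after 1×micro: 4; S2 reads c0=3 → after 2×micro: 0 ⇒ (c0=3, c1=4, c2=0)
macro 3: S0 reads c0=3 → after 1×micro: -3; S1 reads c1=4 → after 1×micro: 4; S2 reads c0=-3 → after 2×micro: 3 ⇒ (c0=-3, c1=4, c2=3)
macro 4: S0 reads c0=-3 → after 1×micro: 3; S1 reads c1=4 → after 1×micro: 4; S2 reads c0=3 → after 2×micro: 1 ⇒ (c0=3, c1=4, c2=1)
macro 5: S0 reads c0=3 → after 1×micro: -3; S1 reads c1=4 → after 1×micro: 4; S2 reads c0=-3 → after 2×micro: 0 ⇒ (c0=-3, c1=4, c2=0)
macro 6: S0 reads c0=-3 → after 1×micro: 3; S1 reads c1=4 → after 1×micro: 4; S2 reads c0=3 → after 2×micro: 3 ⇒ (c0=3, c1=4, c2=3)
macro 7: S0 reads c0=3 → after 1×micro: -3; S1 reads c1=4 → after 1×micro: 4; S2 reads c0=-3 → after 2×micro: 1 ⇒ (c0=-3, c1=4, c2=1)
macro 8: S0 reads c0=-3 → after 1×micro: 3; S1 reads c1=4 → after 1×micro: 4; S2 reads c0=3 → after 2×micro: 0 ⇒ (c0=3, c1=4, c2=0)
macro 9: S0 reads c0=3 → after 1×micro: -3; S1 reads c1=4 → after 1×micro: 4; S2 reads c0=-3 → after 2×micro: 3 ⇒ (c0=-3, c1=4, c2=3)
macro 10: S0 reads c0=-3 → after 1×micro: 3; S1 reads c1=4 → after 1×micro: 4; S2 reads c0=3 → after 2×micro: 1 ⇒ (c0=3, c1=4, c2=1)

S2 state at macro-step 2 = 0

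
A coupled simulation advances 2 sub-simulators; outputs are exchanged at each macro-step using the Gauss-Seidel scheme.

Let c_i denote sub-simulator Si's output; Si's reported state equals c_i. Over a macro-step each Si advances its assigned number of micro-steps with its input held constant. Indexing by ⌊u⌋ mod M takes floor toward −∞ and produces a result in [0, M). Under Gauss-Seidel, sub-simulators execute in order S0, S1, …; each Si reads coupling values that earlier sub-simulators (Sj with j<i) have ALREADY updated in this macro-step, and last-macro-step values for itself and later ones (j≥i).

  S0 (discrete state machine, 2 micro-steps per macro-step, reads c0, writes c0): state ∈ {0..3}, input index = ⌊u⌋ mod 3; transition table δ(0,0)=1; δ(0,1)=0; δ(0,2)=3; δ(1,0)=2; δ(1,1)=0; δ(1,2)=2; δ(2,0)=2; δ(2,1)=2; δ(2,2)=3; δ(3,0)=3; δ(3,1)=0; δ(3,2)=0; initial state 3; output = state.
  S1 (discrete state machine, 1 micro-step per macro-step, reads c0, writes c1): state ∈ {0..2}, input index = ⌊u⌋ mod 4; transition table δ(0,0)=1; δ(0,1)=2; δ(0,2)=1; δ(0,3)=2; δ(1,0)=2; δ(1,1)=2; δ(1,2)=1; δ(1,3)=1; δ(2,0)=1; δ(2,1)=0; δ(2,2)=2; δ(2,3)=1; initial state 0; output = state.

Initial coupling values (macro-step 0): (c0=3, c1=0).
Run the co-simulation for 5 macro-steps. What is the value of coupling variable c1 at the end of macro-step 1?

macro 1: S0 reads c0=3 → after 2×micro: 3; S1 reads c0=3 → after 1×micro: 2 ⇒ (c0=3, c1=2)
macro 2: S0 reads c0=3 → after 2×micro: 3; S1 reads c0=3 → after 1×micro: 1 ⇒ (c0=3, c1=1)
macro 3: S0 reads c0=3 → after 2×micro: 3; S1 reads c0=3 → after 1×micro: 1 ⇒ (c0=3, c1=1)
macro 4: S0 reads c0=3 → after 2×micro: 3; S1 reads c0=3 → after 1×micro: 1 ⇒ (c0=3, c1=1)
macro 5: S0 reads c0=3 → after 2×micro: 3; S1 reads c0=3 → after 1×micro: 1 ⇒ (c0=3, c1=1)

c1 at macro-step 1 = 2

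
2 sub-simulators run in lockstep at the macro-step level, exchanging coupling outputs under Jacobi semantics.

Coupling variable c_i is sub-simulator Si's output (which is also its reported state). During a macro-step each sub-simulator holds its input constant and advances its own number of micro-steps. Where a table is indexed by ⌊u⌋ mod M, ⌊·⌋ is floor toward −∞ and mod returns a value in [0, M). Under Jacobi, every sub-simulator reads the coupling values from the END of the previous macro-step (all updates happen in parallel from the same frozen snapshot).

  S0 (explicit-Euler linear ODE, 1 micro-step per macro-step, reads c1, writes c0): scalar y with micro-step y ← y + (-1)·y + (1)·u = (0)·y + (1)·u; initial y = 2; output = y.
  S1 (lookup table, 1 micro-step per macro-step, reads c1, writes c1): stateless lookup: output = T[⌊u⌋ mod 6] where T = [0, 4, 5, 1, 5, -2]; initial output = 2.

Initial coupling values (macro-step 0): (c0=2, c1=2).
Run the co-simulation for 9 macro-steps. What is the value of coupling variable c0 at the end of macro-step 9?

c0 at macro-step 9 = -2

macro 1: S0 reads c1=2 → after 1×micro: 2; S1 reads c1=2 → after 1×micro: 5 ⇒ (c0=2, c1=5)
macro 2: S0 reads c1=5 → after 1×micro: 5; S1 reads c1=5 → after 1×micro: -2 ⇒ (c0=5, c1=-2)
macro 3: S0 reads c1=-2 → after 1×micro: -2; S1 reads c1=-2 → after 1×micro: 5 ⇒ (c0=-2, c1=5)
macro 4: S0 reads c1=5 → after 1×micro: 5; S1 reads c1=5 → after 1×micro: -2 ⇒ (c0=5, c1=-2)
macro 5: S0 reads c1=-2 → after 1×micro: -2; S1 reads c1=-2 → after 1×micro: 5 ⇒ (c0=-2, c1=5)
macro 6: S0 reads c1=5 → after 1×micro: 5; S1 reads c1=5 → after 1×micro: -2 ⇒ (c0=5, c1=-2)
macro 7: S0 reads c1=-2 → after 1×micro: -2; S1 reads c1=-2 → after 1×micro: 5 ⇒ (c0=-2, c1=5)
macro 8: S0 reads c1=5 → after 1×micro: 5; S1 reads c1=5 → after 1×micro: -2 ⇒ (c0=5, c1=-2)
macro 9: S0 reads c1=-2 → after 1×micro: -2; S1 reads c1=-2 → after 1×micro: 5 ⇒ (c0=-2, c1=5)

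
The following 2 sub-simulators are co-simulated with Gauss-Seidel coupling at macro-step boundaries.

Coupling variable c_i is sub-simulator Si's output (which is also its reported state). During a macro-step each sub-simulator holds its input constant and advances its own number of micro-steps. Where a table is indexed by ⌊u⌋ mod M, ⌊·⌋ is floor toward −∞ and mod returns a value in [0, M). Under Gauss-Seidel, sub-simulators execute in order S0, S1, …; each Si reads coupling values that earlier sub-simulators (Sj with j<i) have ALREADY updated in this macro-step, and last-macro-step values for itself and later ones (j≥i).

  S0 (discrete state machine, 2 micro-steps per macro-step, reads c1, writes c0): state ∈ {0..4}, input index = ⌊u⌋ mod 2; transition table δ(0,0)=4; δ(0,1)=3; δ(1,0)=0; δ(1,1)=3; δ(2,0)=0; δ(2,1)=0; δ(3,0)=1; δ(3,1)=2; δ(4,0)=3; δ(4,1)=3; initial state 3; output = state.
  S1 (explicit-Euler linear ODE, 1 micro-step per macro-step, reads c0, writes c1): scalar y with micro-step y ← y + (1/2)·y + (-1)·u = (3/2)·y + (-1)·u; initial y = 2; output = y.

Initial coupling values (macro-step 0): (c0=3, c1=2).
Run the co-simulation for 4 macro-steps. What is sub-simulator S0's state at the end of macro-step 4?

S0 state at macro-step 4 = 2

macro 1: S0 reads c1=2 → after 2×micro: 0; S1 reads c0=0 → after 1×micro: 3 ⇒ (c0=0, c1=3)
macro 2: S0 reads c1=3 → after 2×micro: 2; S1 reads c0=2 → after 1×micro: 5/2 ⇒ (c0=2, c1=5/2)
macro 3: S0 reads c1=5/2 → after 2×micro: 4; S1 reads c0=4 → after 1×micro: -1/4 ⇒ (c0=4, c1=-1/4)
macro 4: S0 reads c1=-1/4 → after 2×micro: 2; S1 reads c0=2 → after 1×micro: -19/8 ⇒ (c0=2, c1=-19/8)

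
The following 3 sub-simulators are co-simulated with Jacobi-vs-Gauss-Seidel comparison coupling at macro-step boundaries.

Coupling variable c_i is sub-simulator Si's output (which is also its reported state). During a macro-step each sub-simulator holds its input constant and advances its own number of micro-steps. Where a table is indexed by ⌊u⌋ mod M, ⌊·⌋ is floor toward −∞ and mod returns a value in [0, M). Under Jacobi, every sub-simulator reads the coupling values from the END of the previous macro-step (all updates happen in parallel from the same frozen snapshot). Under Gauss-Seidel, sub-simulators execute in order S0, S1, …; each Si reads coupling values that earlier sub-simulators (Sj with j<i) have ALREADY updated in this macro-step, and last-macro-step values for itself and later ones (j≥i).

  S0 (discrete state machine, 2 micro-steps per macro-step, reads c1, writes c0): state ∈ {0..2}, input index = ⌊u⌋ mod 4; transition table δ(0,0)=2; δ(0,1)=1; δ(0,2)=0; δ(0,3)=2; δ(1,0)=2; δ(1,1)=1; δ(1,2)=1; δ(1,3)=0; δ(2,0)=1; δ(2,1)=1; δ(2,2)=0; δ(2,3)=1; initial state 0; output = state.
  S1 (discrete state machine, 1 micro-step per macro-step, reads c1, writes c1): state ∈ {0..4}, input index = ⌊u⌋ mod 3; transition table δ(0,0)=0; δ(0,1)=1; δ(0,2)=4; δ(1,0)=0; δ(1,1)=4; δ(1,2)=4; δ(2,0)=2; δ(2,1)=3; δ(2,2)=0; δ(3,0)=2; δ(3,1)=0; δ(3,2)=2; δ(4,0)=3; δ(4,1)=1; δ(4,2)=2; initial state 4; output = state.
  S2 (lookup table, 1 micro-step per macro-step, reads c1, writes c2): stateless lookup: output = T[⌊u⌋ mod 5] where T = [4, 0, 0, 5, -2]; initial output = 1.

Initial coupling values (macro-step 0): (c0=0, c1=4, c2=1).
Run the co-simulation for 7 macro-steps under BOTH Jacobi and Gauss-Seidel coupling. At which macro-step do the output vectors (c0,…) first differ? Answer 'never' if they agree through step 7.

first divergence at macro-step: 1

[Jacobi] macro 1: S0 reads c1=4 → after 2×micro: 1; S1 reads c1=4 → after 1×micro: 1; S2 reads c1=4 → after 1×micro: -2 ⇒ (c0=1, c1=1, c2=-2)
[Jacobi] macro 2: S0 reads c1=1 → after 2×micro: 1; S1 reads c1=1 → after 1×micro: 4; S2 reads c1=1 → after 1×micro: 0 ⇒ (c0=1, c1=4, c2=0)
[Jacobi] macro 3: S0 reads c1=4 → after 2×micro: 1; S1 reads c1=4 → after 1×micro: 1; S2 reads c1=4 → after 1×micro: -2 ⇒ (c0=1, c1=1, c2=-2)
[Jacobi] macro 4: S0 reads c1=1 → after 2×micro: 1; S1 reads c1=1 → after 1×micro: 4; S2 reads c1=1 → after 1×micro: 0 ⇒ (c0=1, c1=4, c2=0)
[Jacobi] macro 5: S0 reads c1=4 → after 2×micro: 1; S1 reads c1=4 → after 1×micro: 1; S2 reads c1=4 → after 1×micro: -2 ⇒ (c0=1, c1=1, c2=-2)
[Jacobi] macro 6: S0 reads c1=1 → after 2×micro: 1; S1 reads c1=1 → after 1×micro: 4; S2 reads c1=1 → after 1×micro: 0 ⇒ (c0=1, c1=4, c2=0)
[Jacobi] macro 7: S0 reads c1=4 → after 2×micro: 1; S1 reads c1=4 → after 1×micro: 1; S2 reads c1=4 → after 1×micro: -2 ⇒ (c0=1, c1=1, c2=-2)
[Gauss-Seidel] macro 1: S0 reads c1=4 → after 2×micro: 1; S1 reads c1=4 → after 1×micro: 1; S2 reads c1=1 → after 1×micro: 0 ⇒ (c0=1, c1=1, c2=0)
[Gauss-Seidel] macro 2: S0 reads c1=1 → after 2×micro: 1; S1 reads c1=1 → after 1×micro: 4; S2 reads c1=4 → after 1×micro: -2 ⇒ (c0=1, c1=4, c2=-2)
[Gauss-Seidel] macro 3: S0 reads c1=4 → after 2×micro: 1; S1 reads c1=4 → after 1×micro: 1; S2 reads c1=1 → after 1×micro: 0 ⇒ (c0=1, c1=1, c2=0)
[Gauss-Seidel] macro 4: S0 reads c1=1 → after 2×micro: 1; S1 reads c1=1 → after 1×micro: 4; S2 reads c1=4 → after 1×micro: -2 ⇒ (c0=1, c1=4, c2=-2)
[Gauss-Seidel] macro 5: S0 reads c1=4 → after 2×micro: 1; S1 reads c1=4 → after 1×micro: 1; S2 reads c1=1 → after 1×micro: 0 ⇒ (c0=1, c1=1, c2=0)
[Gauss-Seidel] macro 6: S0 reads c1=1 → after 2×micro: 1; S1 reads c1=1 → after 1×micro: 4; S2 reads c1=4 → after 1×micro: -2 ⇒ (c0=1, c1=4, c2=-2)
[Gauss-Seidel] macro 7: S0 reads c1=4 → after 2×micro: 1; S1 reads c1=4 → after 1×micro: 1; S2 reads c1=1 → after 1×micro: 0 ⇒ (c0=1, c1=1, c2=0)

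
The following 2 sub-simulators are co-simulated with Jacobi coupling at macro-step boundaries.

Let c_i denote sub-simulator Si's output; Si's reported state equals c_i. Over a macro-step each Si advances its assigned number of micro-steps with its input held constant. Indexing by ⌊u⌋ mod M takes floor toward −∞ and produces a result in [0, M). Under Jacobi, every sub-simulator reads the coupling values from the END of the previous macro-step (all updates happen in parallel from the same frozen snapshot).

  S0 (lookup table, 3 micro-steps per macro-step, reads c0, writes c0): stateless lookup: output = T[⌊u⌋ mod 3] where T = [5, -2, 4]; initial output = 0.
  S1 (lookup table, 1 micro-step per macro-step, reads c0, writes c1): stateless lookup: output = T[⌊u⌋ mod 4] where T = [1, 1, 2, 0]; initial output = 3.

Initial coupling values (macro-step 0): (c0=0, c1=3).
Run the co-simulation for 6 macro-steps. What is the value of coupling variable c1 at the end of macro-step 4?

macro 1: S0 reads c0=0 → after 3×micro: 5; S1 reads c0=0 → after 1×micro: 1 ⇒ (c0=5, c1=1)
macro 2: S0 reads c0=5 → after 3×micro: 4; S1 reads c0=5 → after 1×micro: 1 ⇒ (c0=4, c1=1)
macro 3: S0 reads c0=4 → after 3×micro: -2; S1 reads c0=4 → after 1×micro: 1 ⇒ (c0=-2, c1=1)
macro 4: S0 reads c0=-2 → after 3×micro: -2; S1 reads c0=-2 → after 1×micro: 2 ⇒ (c0=-2, c1=2)
macro 5: S0 reads c0=-2 → after 3×micro: -2; S1 reads c0=-2 → after 1×micro: 2 ⇒ (c0=-2, c1=2)
macro 6: S0 reads c0=-2 → after 3×micro: -2; S1 reads c0=-2 → after 1×micro: 2 ⇒ (c0=-2, c1=2)

c1 at macro-step 4 = 2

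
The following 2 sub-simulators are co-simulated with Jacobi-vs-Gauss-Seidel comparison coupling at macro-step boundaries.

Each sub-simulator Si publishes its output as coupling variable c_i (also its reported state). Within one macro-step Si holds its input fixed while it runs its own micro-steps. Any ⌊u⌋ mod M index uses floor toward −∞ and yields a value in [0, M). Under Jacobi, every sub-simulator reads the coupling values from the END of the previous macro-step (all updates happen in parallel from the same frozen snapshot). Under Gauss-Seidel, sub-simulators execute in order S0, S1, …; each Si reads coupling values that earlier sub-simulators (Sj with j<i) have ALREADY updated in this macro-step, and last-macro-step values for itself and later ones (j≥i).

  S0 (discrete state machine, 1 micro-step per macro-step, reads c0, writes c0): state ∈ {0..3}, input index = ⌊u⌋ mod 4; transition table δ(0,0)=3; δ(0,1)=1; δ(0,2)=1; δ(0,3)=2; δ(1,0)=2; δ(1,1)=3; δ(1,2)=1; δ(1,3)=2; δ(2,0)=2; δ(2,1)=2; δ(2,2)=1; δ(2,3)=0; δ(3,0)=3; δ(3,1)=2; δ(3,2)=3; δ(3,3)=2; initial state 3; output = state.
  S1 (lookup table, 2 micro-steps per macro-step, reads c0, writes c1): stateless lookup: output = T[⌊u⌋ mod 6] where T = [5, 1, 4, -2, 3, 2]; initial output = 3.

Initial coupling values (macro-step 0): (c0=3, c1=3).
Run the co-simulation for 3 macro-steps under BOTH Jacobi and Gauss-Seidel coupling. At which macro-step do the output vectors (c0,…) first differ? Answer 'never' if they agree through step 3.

first divergence at macro-step: 1

[Jacobi] macro 1: S0 reads c0=3 → after 1×micro: 2; S1 reads c0=3 → after 2×micro: -2 ⇒ (c0=2, c1=-2)
[Jacobi] macro 2: S0 reads c0=2 → after 1×micro: 1; S1 reads c0=2 → after 2×micro: 4 ⇒ (c0=1, c1=4)
[Jacobi] macro 3: S0 reads c0=1 → after 1×micro: 3; S1 reads c0=1 → after 2×micro: 1 ⇒ (c0=3, c1=1)
[Gauss-Seidel] macro 1: S0 reads c0=3 → after 1×micro: 2; S1 reads c0=2 → after 2×micro: 4 ⇒ (c0=2, c1=4)
[Gauss-Seidel] macro 2: S0 reads c0=2 → after 1×micro: 1; S1 reads c0=1 → after 2×micro: 1 ⇒ (c0=1, c1=1)
[Gauss-Seidel] macro 3: S0 reads c0=1 → after 1×micro: 3; S1 reads c0=3 → after 2×micro: -2 ⇒ (c0=3, c1=-2)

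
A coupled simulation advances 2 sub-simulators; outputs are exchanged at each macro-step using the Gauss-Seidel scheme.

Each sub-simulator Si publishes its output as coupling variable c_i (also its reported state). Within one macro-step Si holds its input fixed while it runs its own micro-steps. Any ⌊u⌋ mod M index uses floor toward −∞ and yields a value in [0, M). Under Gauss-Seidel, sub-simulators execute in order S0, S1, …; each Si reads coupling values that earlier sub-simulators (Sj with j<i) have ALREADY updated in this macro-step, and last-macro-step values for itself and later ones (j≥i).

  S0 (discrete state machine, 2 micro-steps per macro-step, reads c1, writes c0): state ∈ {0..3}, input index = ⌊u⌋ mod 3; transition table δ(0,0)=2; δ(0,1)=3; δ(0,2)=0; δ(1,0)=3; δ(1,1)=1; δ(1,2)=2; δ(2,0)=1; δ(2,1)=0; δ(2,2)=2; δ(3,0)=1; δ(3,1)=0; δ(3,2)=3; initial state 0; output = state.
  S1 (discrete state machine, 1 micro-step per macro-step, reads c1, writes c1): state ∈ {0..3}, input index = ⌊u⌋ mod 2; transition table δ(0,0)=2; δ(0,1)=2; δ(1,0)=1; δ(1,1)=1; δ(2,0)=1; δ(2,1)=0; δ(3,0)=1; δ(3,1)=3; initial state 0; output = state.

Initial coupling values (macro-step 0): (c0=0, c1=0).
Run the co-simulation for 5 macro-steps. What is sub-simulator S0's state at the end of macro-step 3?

S0 state at macro-step 3 = 3

macro 1: S0 reads c1=0 → after 2×micro: 1; S1 reads c1=0 → after 1×micro: 2 ⇒ (c0=1, c1=2)
macro 2: S0 reads c1=2 → after 2×micro: 2; S1 reads c1=2 → after 1×micro: 1 ⇒ (c0=2, c1=1)
macro 3: S0 reads c1=1 → after 2×micro: 3; S1 reads c1=1 → after 1×micro: 1 ⇒ (c0=3, c1=1)
macro 4: S0 reads c1=1 → after 2×micro: 3; S1 reads c1=1 → after 1×micro: 1 ⇒ (c0=3, c1=1)
macro 5: S0 reads c1=1 → after 2×micro: 3; S1 reads c1=1 → after 1×micro: 1 ⇒ (c0=3, c1=1)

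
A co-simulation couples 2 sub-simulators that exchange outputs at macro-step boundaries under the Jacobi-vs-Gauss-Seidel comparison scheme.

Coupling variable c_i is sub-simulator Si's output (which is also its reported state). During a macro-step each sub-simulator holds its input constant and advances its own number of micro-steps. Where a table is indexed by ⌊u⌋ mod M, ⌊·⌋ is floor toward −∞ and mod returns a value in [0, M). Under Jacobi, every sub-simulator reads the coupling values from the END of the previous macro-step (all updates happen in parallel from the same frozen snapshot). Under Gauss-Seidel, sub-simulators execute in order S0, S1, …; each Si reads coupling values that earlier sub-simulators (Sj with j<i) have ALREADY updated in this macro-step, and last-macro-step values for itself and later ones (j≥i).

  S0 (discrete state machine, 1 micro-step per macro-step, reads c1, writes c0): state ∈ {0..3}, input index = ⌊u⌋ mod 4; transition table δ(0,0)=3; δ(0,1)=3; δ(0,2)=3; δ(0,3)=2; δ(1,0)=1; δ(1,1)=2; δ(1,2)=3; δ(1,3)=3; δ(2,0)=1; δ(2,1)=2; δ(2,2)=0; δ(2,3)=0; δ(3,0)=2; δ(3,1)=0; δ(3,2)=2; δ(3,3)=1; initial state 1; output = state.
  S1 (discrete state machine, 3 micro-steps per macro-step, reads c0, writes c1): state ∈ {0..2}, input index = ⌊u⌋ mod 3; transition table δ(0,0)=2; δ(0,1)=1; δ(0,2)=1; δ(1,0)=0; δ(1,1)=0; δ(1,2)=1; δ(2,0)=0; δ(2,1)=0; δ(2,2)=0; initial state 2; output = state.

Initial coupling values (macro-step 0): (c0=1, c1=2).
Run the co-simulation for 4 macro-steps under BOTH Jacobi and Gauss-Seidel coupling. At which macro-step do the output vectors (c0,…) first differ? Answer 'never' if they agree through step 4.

[Jacobi] macro 1: S0 reads c1=2 → after 1×micro: 3; S1 reads c0=1 → after 3×micro: 0 ⇒ (c0=3, c1=0)
[Jacobi] macro 2: S0 reads c1=0 → after 1×micro: 2; S1 reads c0=3 → after 3×micro: 2 ⇒ (c0=2, c1=2)
[Jacobi] macro 3: S0 reads c1=2 → after 1×micro: 0; S1 reads c0=2 → after 3×micro: 1 ⇒ (c0=0, c1=1)
[Jacobi] macro 4: S0 reads c1=1 → after 1×micro: 3; S1 reads c0=0 → after 3×micro: 0 ⇒ (c0=3, c1=0)
[Gauss-Seidel] macro 1: S0 reads c1=2 → after 1×micro: 3; S1 reads c0=3 → after 3×micro: 0 ⇒ (c0=3, c1=0)
[Gauss-Seidel] macro 2: S0 reads c1=0 → after 1×micro: 2; S1 reads c0=2 → after 3×micro: 1 ⇒ (c0=2, c1=1)
[Gauss-Seidel] macro 3: S0 reads c1=1 → after 1×micro: 2; S1 reads c0=2 → after 3×micro: 1 ⇒ (c0=2, c1=1)
[Gauss-Seidel] macro 4: S0 reads c1=1 → after 1×micro: 2; S1 reads c0=2 → after 3×micro: 1 ⇒ (c0=2, c1=1)

first divergence at macro-step: 2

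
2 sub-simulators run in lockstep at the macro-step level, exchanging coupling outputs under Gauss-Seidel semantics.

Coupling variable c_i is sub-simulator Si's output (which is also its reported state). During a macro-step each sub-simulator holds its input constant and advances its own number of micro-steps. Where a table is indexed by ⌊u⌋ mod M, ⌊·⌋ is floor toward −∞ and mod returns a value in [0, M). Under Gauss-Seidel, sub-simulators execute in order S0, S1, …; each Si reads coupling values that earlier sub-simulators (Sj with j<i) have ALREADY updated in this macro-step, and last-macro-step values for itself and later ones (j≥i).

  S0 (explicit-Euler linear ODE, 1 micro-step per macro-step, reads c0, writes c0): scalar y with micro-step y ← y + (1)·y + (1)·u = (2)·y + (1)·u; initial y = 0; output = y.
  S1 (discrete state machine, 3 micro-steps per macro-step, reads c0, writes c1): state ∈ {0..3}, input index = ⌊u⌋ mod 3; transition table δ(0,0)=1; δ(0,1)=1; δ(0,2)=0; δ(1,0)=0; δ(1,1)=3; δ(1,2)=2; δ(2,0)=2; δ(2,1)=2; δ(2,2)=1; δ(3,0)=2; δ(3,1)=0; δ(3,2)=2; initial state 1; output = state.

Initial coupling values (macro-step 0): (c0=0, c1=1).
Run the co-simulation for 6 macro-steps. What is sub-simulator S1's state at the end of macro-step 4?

macro 1: S0 reads c0=0 → after 1×micro: 0; S1 reads c0=0 → after 3×micro: 0 ⇒ (c0=0, c1=0)
macro 2: S0 reads c0=0 → after 1×micro: 0; S1 reads c0=0 → after 3×micro: 1 ⇒ (c0=0, c1=1)
macro 3: S0 reads c0=0 → after 1×micro: 0; S1 reads c0=0 → after 3×micro: 0 ⇒ (c0=0, c1=0)
macro 4: S0 reads c0=0 → after 1×micro: 0; S1 reads c0=0 → after 3×micro: 1 ⇒ (c0=0, c1=1)
macro 5: S0 reads c0=0 → after 1×micro: 0; S1 reads c0=0 → after 3×micro: 0 ⇒ (c0=0, c1=0)
macro 6: S0 reads c0=0 → after 1×micro: 0; S1 reads c0=0 → after 3×micro: 1 ⇒ (c0=0, c1=1)

S1 state at macro-step 4 = 1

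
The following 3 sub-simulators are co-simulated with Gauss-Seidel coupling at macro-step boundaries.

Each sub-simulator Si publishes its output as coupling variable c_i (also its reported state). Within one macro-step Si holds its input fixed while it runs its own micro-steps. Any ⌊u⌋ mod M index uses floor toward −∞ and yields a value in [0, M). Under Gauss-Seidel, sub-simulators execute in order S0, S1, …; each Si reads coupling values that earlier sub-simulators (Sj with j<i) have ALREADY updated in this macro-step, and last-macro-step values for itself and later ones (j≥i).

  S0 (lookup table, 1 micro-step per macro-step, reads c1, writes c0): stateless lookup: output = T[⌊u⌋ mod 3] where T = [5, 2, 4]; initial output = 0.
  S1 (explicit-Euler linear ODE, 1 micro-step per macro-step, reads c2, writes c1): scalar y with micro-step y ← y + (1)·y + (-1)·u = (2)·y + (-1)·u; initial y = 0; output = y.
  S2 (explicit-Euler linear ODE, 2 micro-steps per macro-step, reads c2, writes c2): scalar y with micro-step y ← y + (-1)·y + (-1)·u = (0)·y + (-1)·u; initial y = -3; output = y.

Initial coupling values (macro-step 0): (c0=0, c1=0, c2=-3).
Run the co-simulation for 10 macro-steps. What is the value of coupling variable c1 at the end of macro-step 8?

macro 1: S0 reads c1=0 → after 1×micro: 5; S1 reads c2=-3 → after 1×micro: 3; S2 reads c2=-3 → after 2×micro: 3 ⇒ (c0=5, c1=3, c2=3)
macro 2: S0 reads c1=3 → after 1×micro: 5; S1 reads c2=3 → after 1×micro: 3; S2 reads c2=3 → after 2×micro: -3 ⇒ (c0=5, c1=3, c2=-3)
macro 3: S0 reads c1=3 → after 1×micro: 5; S1 reads c2=-3 → after 1×micro: 9; S2 reads c2=-3 → after 2×micro: 3 ⇒ (c0=5, c1=9, c2=3)
macro 4: S0 reads c1=9 → after 1×micro: 5; S1 reads c2=3 → after 1×micro: 15; S2 reads c2=3 → after 2×micro: -3 ⇒ (c0=5, c1=15, c2=-3)
macro 5: S0 reads c1=15 → after 1×micro: 5; S1 reads c2=-3 → after 1×micro: 33; S2 reads c2=-3 → after 2×micro: 3 ⇒ (c0=5, c1=33, c2=3)
macro 6: S0 reads c1=33 → after 1×micro: 5; S1 reads c2=3 → after 1×micro: 63; S2 reads c2=3 → after 2×micro: -3 ⇒ (c0=5, c1=63, c2=-3)
macro 7: S0 reads c1=63 → after 1×micro: 5; S1 reads c2=-3 → after 1×micro: 129; S2 reads c2=-3 → after 2×micro: 3 ⇒ (c0=5, c1=129, c2=3)
macro 8: S0 reads c1=129 → after 1×micro: 5; S1 reads c2=3 → after 1×micro: 255; S2 reads c2=3 → after 2×micro: -3 ⇒ (c0=5, c1=255, c2=-3)
macro 9: S0 reads c1=255 → after 1×micro: 5; S1 reads c2=-3 → after 1×micro: 513; S2 reads c2=-3 → after 2×micro: 3 ⇒ (c0=5, c1=513, c2=3)
macro 10: S0 reads c1=513 → after 1×micro: 5; S1 reads c2=3 → after 1×micro: 1023; S2 reads c2=3 → after 2×micro: -3 ⇒ (c0=5, c1=1023, c2=-3)

c1 at macro-step 8 = 255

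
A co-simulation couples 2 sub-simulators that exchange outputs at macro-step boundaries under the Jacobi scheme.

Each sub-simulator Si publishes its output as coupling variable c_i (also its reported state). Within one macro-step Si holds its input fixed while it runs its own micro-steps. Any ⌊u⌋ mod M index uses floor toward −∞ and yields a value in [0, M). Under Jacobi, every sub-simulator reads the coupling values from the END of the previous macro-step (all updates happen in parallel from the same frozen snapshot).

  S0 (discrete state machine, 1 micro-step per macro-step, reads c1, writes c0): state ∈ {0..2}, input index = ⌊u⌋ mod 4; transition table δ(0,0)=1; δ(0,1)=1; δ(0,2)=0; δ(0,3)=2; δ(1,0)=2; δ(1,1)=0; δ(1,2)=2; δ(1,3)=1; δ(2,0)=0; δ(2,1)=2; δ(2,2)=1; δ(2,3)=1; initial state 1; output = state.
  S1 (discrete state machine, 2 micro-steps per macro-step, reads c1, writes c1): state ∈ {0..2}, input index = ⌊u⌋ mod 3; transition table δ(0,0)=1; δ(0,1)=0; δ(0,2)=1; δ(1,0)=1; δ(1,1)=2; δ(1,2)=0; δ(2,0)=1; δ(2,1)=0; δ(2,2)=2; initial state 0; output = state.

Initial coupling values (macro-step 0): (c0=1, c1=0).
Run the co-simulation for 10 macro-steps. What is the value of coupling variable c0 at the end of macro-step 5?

macro 1: S0 reads c1=0 → after 1×micro: 2; S1 reads c1=0 → after 2×micro: 1 ⇒ (c0=2, c1=1)
macro 2: S0 reads c1=1 → after 1×micro: 2; S1 reads c1=1 → after 2×micro: 0 ⇒ (c0=2, c1=0)
macro 3: S0 reads c1=0 → after 1×micro: 0; S1 reads c1=0 → after 2×micro: 1 ⇒ (c0=0, c1=1)
macro 4: S0 reads c1=1 → after 1×micro: 1; S1 reads c1=1 → after 2×micro: 0 ⇒ (c0=1, c1=0)
macro 5: S0 reads c1=0 → after 1×micro: 2; S1 reads c1=0 → after 2×micro: 1 ⇒ (c0=2, c1=1)
macro 6: S0 reads c1=1 → after 1×micro: 2; S1 reads c1=1 → after 2×micro: 0 ⇒ (c0=2, c1=0)
macro 7: S0 reads c1=0 → after 1×micro: 0; S1 reads c1=0 → after 2×micro: 1 ⇒ (c0=0, c1=1)
macro 8: S0 reads c1=1 → after 1×micro: 1; S1 reads c1=1 → after 2×micro: 0 ⇒ (c0=1, c1=0)
macro 9: S0 reads c1=0 → after 1×micro: 2; S1 reads c1=0 → after 2×micro: 1 ⇒ (c0=2, c1=1)
macro 10: S0 reads c1=1 → after 1×micro: 2; S1 reads c1=1 → after 2×micro: 0 ⇒ (c0=2, c1=0)

c0 at macro-step 5 = 2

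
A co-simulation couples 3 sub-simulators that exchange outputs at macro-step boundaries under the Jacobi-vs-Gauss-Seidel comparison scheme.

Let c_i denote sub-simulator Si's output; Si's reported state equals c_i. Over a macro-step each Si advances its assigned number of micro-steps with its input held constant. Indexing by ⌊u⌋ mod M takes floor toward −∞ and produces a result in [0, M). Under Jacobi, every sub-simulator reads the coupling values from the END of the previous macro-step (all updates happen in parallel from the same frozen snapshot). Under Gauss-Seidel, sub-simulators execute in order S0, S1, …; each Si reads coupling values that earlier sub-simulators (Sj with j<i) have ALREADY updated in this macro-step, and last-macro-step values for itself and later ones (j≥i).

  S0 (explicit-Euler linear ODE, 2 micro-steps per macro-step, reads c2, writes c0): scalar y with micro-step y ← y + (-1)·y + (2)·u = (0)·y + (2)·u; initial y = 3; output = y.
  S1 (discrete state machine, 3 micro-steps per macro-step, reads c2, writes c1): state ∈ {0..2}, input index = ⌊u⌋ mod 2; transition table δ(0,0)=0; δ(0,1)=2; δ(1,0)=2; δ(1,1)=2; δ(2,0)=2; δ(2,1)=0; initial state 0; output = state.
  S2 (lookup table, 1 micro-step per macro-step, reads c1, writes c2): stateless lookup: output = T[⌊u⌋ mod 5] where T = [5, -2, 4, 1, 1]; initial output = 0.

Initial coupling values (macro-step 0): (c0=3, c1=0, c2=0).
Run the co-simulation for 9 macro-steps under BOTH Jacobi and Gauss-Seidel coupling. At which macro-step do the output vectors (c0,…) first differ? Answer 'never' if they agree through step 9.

first divergence at macro-step: 2

[Jacobi] macro 1: S0 reads c2=0 → after 2×micro: 0; S1 reads c2=0 → after 3×micro: 0; S2 reads c1=0 → after 1×micro: 5 ⇒ (c0=0, c1=0, c2=5)
[Jacobi] macro 2: S0 reads c2=5 → after 2×micro: 10; S1 reads c2=5 → after 3×micro: 2; S2 reads c1=0 → after 1×micro: 5 ⇒ (c0=10, c1=2, c2=5)
[Jacobi] macro 3: S0 reads c2=5 → after 2×micro: 10; S1 reads c2=5 → after 3×micro: 0; S2 reads c1=2 → after 1×micro: 4 ⇒ (c0=10, c1=0, c2=4)
[Jacobi] macro 4: S0 reads c2=4 → after 2×micro: 8; S1 reads c2=4 → after 3×micro: 0; S2 reads c1=0 → after 1×micro: 5 ⇒ (c0=8, c1=0, c2=5)
[Jacobi] macro 5: S0 reads c2=5 → after 2×micro: 10; S1 reads c2=5 → after 3×micro: 2; S2 reads c1=0 → after 1×micro: 5 ⇒ (c0=10, c1=2, c2=5)
[Jacobi] macro 6: S0 reads c2=5 → after 2×micro: 10; S1 reads c2=5 → after 3×micro: 0; S2 reads c1=2 → after 1×micro: 4 ⇒ (c0=10, c1=0, c2=4)
[Jacobi] macro 7: S0 reads c2=4 → after 2×micro: 8; S1 reads c2=4 → after 3×micro: 0; S2 reads c1=0 → after 1×micro: 5 ⇒ (c0=8, c1=0, c2=5)
[Jacobi] macro 8: S0 reads c2=5 → after 2×micro: 10; S1 reads c2=5 → after 3×micro: 2; S2 reads c1=0 → after 1×micro: 5 ⇒ (c0=10, c1=2, c2=5)
[Jacobi] macro 9: S0 reads c2=5 → after 2×micro: 10; S1 reads c2=5 → after 3×micro: 0; S2 reads c1=2 → after 1×micro: 4 ⇒ (c0=10, c1=0, c2=4)
[Gauss-Seidel] macro 1: S0 reads c2=0 → after 2×micro: 0; S1 reads c2=0 → after 3×micro: 0; S2 reads c1=0 → after 1×micro: 5 ⇒ (c0=0, c1=0, c2=5)
[Gauss-Seidel] macro 2: S0 reads c2=5 → after 2×micro: 10; S1 reads c2=5 → after 3×micro: 2; S2 reads c1=2 → after 1×micro: 4 ⇒ (c0=10, c1=2, c2=4)
[Gauss-Seidel] macro 3: S0 reads c2=4 → after 2×micro: 8; S1 reads c2=4 → after 3×micro: 2; S2 reads c1=2 → after 1×micro: 4 ⇒ (c0=8, c1=2, c2=4)
[Gauss-Seidel] macro 4: S0 reads c2=4 → after 2×micro: 8; S1 reads c2=4 → after 3×micro: 2; S2 reads c1=2 → after 1×micro: 4 ⇒ (c0=8, c1=2, c2=4)
[Gauss-Seidel] macro 5: S0 reads c2=4 → after 2×micro: 8; S1 reads c2=4 → after 3×micro: 2; S2 reads c1=2 → after 1×micro: 4 ⇒ (c0=8, c1=2, c2=4)
[Gauss-Seidel] macro 6: S0 reads c2=4 → after 2×micro: 8; S1 reads c2=4 → after 3×micro: 2; S2 reads c1=2 → after 1×micro: 4 ⇒ (c0=8, c1=2, c2=4)
[Gauss-Seidel] macro 7: S0 reads c2=4 → after 2×micro: 8; S1 reads c2=4 → after 3×micro: 2; S2 reads c1=2 → after 1×micro: 4 ⇒ (c0=8, c1=2, c2=4)
[Gauss-Seidel] macro 8: S0 reads c2=4 → after 2×micro: 8; S1 reads c2=4 → after 3×micro: 2; S2 reads c1=2 → after 1×micro: 4 ⇒ (c0=8, c1=2, c2=4)
[Gauss-Seidel] macro 9: S0 reads c2=4 → after 2×micro: 8; S1 reads c2=4 → after 3×micro: 2; S2 reads c1=2 → after 1×micro: 4 ⇒ (c0=8, c1=2, c2=4)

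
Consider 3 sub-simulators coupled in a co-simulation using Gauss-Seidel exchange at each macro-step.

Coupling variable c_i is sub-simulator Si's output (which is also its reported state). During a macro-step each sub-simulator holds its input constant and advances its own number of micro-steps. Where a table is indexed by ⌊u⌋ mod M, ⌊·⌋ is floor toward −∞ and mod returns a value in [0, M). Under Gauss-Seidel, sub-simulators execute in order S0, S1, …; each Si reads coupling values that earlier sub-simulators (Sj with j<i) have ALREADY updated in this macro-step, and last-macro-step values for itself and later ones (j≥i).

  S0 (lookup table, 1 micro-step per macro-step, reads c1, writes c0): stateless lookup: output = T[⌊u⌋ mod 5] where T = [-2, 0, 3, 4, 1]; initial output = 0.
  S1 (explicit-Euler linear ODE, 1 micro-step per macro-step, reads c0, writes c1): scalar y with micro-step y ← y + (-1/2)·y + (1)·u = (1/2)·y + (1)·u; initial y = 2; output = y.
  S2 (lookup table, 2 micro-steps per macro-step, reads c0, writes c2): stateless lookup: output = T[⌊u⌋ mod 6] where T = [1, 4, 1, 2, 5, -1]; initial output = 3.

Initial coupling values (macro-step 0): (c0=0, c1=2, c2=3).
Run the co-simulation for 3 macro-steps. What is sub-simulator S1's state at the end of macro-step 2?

macro 1: S0 reads c1=2 → after 1×micro: 3; S1 reads c0=3 → after 1×micro: 4; S2 reads c0=3 → after 2×micro: 2 ⇒ (c0=3, c1=4, c2=2)
macro 2: S0 reads c1=4 → after 1×micro: 1; S1 reads c0=1 → after 1×micro: 3; S2 reads c0=1 → after 2×micro: 4 ⇒ (c0=1, c1=3, c2=4)
macro 3: S0 reads c1=3 → after 1×micro: 4; S1 reads c0=4 → after 1×micro: 11/2; S2 reads c0=4 → after 2×micro: 5 ⇒ (c0=4, c1=11/2, c2=5)

S1 state at macro-step 2 = 3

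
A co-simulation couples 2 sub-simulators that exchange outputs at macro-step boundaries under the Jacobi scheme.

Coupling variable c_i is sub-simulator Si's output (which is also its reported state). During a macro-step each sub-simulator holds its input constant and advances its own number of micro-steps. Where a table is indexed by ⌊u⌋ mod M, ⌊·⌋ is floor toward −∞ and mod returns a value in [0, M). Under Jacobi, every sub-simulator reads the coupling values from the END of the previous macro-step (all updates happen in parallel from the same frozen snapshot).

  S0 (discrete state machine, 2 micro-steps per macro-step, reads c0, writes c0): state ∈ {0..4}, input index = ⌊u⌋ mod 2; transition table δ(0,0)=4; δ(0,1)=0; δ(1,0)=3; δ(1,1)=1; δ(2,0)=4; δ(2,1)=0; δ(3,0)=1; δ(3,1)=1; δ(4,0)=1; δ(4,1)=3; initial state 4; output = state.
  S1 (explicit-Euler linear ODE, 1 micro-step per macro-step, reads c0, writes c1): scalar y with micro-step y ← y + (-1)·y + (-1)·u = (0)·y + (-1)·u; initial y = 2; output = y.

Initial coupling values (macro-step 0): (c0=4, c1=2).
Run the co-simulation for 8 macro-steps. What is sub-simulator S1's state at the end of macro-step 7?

macro 1: S0 reads c0=4 → after 2×micro: 3; S1 reads c0=4 → after 1×micro: -4 ⇒ (c0=3, c1=-4)
macro 2: S0 reads c0=3 → after 2×micro: 1; S1 reads c0=3 → after 1×micro: -3 ⇒ (c0=1, c1=-3)
macro 3: S0 reads c0=1 → after 2×micro: 1; S1 reads c0=1 → after 1×micro: -1 ⇒ (c0=1, c1=-1)
macro 4: S0 reads c0=1 → after 2×micro: 1; S1 reads c0=1 → after 1×micro: -1 ⇒ (c0=1, c1=-1)
macro 5: S0 reads c0=1 → after 2×micro: 1; S1 reads c0=1 → after 1×micro: -1 ⇒ (c0=1, c1=-1)
macro 6: S0 reads c0=1 → after 2×micro: 1; S1 reads c0=1 → after 1×micro: -1 ⇒ (c0=1, c1=-1)
macro 7: S0 reads c0=1 → after 2×micro: 1; S1 reads c0=1 → after 1×micro: -1 ⇒ (c0=1, c1=-1)
macro 8: S0 reads c0=1 → after 2×micro: 1; S1 reads c0=1 → after 1×micro: -1 ⇒ (c0=1, c1=-1)

S1 state at macro-step 7 = -1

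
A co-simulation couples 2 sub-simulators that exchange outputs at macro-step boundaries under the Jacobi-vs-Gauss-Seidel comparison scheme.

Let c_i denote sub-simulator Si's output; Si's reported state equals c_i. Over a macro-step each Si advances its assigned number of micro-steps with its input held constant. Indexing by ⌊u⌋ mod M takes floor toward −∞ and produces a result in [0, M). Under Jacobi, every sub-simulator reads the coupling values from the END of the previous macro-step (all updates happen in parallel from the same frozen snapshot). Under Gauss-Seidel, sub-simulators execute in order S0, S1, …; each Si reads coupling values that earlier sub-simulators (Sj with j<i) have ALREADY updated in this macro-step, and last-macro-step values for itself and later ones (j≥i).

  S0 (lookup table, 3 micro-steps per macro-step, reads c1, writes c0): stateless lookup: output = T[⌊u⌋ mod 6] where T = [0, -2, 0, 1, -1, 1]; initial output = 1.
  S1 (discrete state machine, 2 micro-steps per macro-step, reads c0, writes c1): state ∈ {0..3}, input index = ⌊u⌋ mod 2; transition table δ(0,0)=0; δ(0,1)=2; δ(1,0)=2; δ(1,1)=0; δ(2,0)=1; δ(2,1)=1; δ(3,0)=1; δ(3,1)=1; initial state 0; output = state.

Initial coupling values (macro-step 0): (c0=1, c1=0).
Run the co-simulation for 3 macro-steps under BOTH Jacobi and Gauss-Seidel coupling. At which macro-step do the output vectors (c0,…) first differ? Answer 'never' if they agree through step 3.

first divergence at macro-step: 1

[Jacobi] macro 1: S0 reads c1=0 → after 3×micro: 0; S1 reads c0=1 → after 2×micro: 1 ⇒ (c0=0, c1=1)
[Jacobi] macro 2: S0 reads c1=1 → after 3×micro: -2; S1 reads c0=0 → after 2×micro: 1 ⇒ (c0=-2, c1=1)
[Jacobi] macro 3: S0 reads c1=1 → after 3×micro: -2; S1 reads c0=-2 → after 2×micro: 1 ⇒ (c0=-2, c1=1)
[Gauss-Seidel] macro 1: S0 reads c1=0 → after 3×micro: 0; S1 reads c0=0 → after 2×micro: 0 ⇒ (c0=0, c1=0)
[Gauss-Seidel] macro 2: S0 reads c1=0 → after 3×micro: 0; S1 reads c0=0 → after 2×micro: 0 ⇒ (c0=0, c1=0)
[Gauss-Seidel] macro 3: S0 reads c1=0 → after 3×micro: 0; S1 reads c0=0 → after 2×micro: 0 ⇒ (c0=0, c1=0)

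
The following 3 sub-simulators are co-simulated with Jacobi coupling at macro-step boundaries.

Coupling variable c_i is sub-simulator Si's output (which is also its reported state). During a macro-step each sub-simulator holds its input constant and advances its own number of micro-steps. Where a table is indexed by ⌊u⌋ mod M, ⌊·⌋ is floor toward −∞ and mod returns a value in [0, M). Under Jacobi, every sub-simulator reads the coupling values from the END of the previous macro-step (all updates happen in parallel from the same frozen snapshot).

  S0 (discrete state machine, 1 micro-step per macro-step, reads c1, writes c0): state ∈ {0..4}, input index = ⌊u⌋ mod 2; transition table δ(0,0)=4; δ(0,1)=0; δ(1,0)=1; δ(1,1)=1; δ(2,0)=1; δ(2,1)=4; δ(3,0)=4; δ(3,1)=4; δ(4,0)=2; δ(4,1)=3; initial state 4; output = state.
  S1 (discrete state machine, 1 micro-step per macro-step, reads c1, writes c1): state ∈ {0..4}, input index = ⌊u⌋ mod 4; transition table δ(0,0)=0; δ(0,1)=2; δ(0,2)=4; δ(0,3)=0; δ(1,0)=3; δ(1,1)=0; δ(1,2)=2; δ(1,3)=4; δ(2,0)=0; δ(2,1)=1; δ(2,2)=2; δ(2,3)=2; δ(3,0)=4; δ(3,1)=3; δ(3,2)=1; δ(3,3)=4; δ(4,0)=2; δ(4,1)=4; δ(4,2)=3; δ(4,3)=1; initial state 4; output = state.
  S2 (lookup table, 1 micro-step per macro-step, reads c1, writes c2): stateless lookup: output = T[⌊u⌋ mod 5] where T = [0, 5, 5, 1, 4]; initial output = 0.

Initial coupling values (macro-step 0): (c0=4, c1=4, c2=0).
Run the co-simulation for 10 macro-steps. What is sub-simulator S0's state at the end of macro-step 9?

S0 state at macro-step 9 = 1

macro 1: S0 reads c1=4 → after 1×micro: 2; S1 reads c1=4 → after 1×micro: 2; S2 reads c1=4 → after 1×micro: 4 ⇒ (c0=2, c1=2, c2=4)
macro 2: S0 reads c1=2 → after 1×micro: 1; S1 reads c1=2 → after 1×micro: 2; S2 reads c1=2 → after 1×micro: 5 ⇒ (c0=1, c1=2, c2=5)
macro 3: S0 reads c1=2 → after 1×micro: 1; S1 reads c1=2 → after 1×micro: 2; S2 reads c1=2 → after 1×micro: 5 ⇒ (c0=1, c1=2, c2=5)
macro 4: S0 reads c1=2 → after 1×micro: 1; S1 reads c1=2 → after 1×micro: 2; S2 reads c1=2 → after 1×micro: 5 ⇒ (c0=1, c1=2, c2=5)
macro 5: S0 reads c1=2 → after 1×micro: 1; S1 reads c1=2 → after 1×micro: 2; S2 reads c1=2 → after 1×micro: 5 ⇒ (c0=1, c1=2, c2=5)
macro 6: S0 reads c1=2 → after 1×micro: 1; S1 reads c1=2 → after 1×micro: 2; S2 reads c1=2 → after 1×micro: 5 ⇒ (c0=1, c1=2, c2=5)
macro 7: S0 reads c1=2 → after 1×micro: 1; S1 reads c1=2 → after 1×micro: 2; S2 reads c1=2 → after 1×micro: 5 ⇒ (c0=1, c1=2, c2=5)
macro 8: S0 reads c1=2 → after 1×micro: 1; S1 reads c1=2 → after 1×micro: 2; S2 reads c1=2 → after 1×micro: 5 ⇒ (c0=1, c1=2, c2=5)
macro 9: S0 reads c1=2 → after 1×micro: 1; S1 reads c1=2 → after 1×micro: 2; S2 reads c1=2 → after 1×micro: 5 ⇒ (c0=1, c1=2, c2=5)
macro 10: S0 reads c1=2 → after 1×micro: 1; S1 reads c1=2 → after 1×micro: 2; S2 reads c1=2 → after 1×micro: 5 ⇒ (c0=1, c1=2, c2=5)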